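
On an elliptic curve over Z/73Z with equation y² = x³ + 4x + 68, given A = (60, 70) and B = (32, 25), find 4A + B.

(15, 27)

First 4A:
Repeated addition: build up to 4A.
2A: tangent at (60, 70): λ = (3·60² + 4)/(2·70) ≡ 0/67. 67⁻¹ ≡ 12 (mod 73) since 67·12 = 804 ≡ 1, so λ ≡ 0·12 ≡ 0.
  x = λ² - 60 - 60 = 0 - 120 ≡ 26; y = λ·(60 - 26) - 70 ≡ 3. → (26, 3)
3A: (26, 3) + (60, 70). λ = (70 - 3)/(60 - 26) ≡ 67/34 mod 73. 34⁻¹ ≡ 58 (mod 73) since 34·58 = 1972 ≡ 1, so λ ≡ 17.
  x = λ² - 26 - 60 = 289 - 86 ≡ 57; y = λ·(26 - 57) - 3 ≡ 54. → (57, 54)
4A: (57, 54) + (60, 70). λ = (70 - 54)/(60 - 57) ≡ 16/3 mod 73. 3⁻¹ ≡ 49 (mod 73), so λ ≡ 54.
  x = λ² - 57 - 60 = 2916 - 117 ≡ 25; y = λ·(57 - 25) - 54 ≡ 68. → (25, 68)
4A = (25, 68).
Finally 4A + B:
(25, 68) + (32, 25). λ = (25 - 68)/(32 - 25) ≡ 30/7 mod 73. 7⁻¹ ≡ 21 (mod 73), so λ ≡ 46.
  x = λ² - 25 - 32 = 2116 - 57 ≡ 15; y = λ·(25 - 15) - 68 ≡ 27. → (15, 27)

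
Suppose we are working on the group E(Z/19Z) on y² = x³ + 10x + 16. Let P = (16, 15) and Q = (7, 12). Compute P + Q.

(13, 5)

(16, 15) + (7, 12). λ = (12 - 15)/(7 - 16) ≡ 16/10 mod 19. 10⁻¹ ≡ 2 (mod 19) since 10·2 = 20 ≡ 1, so λ ≡ 13.
  x = λ² - 16 - 7 = 169 - 23 ≡ 13; y = λ·(16 - 13) - 15 ≡ 5. → (13, 5)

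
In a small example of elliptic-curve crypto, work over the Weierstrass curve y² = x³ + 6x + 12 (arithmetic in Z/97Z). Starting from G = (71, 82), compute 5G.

Repeated addition: build up to 5G.
2G: tangent at (71, 82): λ = (3·71² + 6)/(2·82) ≡ 94/67. 67⁻¹ ≡ 42 (mod 97), so λ ≡ 94·42 ≡ 68.
  x = λ² - 71 - 71 = 4624 - 142 ≡ 20; y = λ·(71 - 20) - 82 ≡ 88. → (20, 88)
3G: (20, 88) + (71, 82). λ = (82 - 88)/(71 - 20) ≡ 91/51 mod 97. 51⁻¹ ≡ 78 (mod 97) since 51·78 = 3978 ≡ 1, so λ ≡ 17.
  x = λ² - 20 - 71 = 289 - 91 ≡ 4; y = λ·(20 - 4) - 88 ≡ 87. → (4, 87)
4G: (4, 87) + (71, 82). λ = (82 - 87)/(71 - 4) ≡ 92/67 mod 97. 67⁻¹ ≡ 42 (mod 97), so λ ≡ 81.
  x = λ² - 4 - 71 = 6561 - 75 ≡ 84; y = λ·(4 - 84) - 87 ≡ 29. → (84, 29)
5G: (84, 29) + (71, 82). λ = (82 - 29)/(71 - 84) ≡ 53/84 mod 97. 84⁻¹ ≡ 82 (mod 97), so λ ≡ 78.
  x = λ² - 84 - 71 = 6084 - 155 ≡ 12; y = λ·(84 - 12) - 29 ≡ 58. → (12, 58)

(12, 58)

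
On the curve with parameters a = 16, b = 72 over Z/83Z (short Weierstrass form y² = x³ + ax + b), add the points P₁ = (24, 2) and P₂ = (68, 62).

(69, 80)

(24, 2) + (68, 62). λ = (62 - 2)/(68 - 24) ≡ 60/44 mod 83. 44⁻¹ ≡ 17 (mod 83) since 44·17 = 748 ≡ 1, so λ ≡ 24.
  x = λ² - 24 - 68 = 576 - 92 ≡ 69; y = λ·(24 - 69) - 2 ≡ 80. → (69, 80)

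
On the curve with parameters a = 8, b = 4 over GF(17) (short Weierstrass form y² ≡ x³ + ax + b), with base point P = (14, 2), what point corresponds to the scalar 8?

Double-and-add on 8 = (1000)₂. Start with P = (14, 2) for the leading 1-bit.
double: tangent at (14, 2): λ = (3·14² + 8)/(2·2) ≡ 1/4. 4⁻¹ ≡ 13 (mod 17), so λ ≡ 1·13 ≡ 13.
  x = λ² - 14 - 14 = 169 - 28 ≡ 5; y = λ·(14 - 5) - 2 ≡ 13. → (5, 13)
double: tangent at (5, 13): λ = (3·5² + 8)/(2·13) ≡ 15/9. 9⁻¹ ≡ 2 (mod 17) since 9·2 = 18 ≡ 1, so λ ≡ 15·2 ≡ 13.
  x = λ² - 5 - 5 = 169 - 10 ≡ 6; y = λ·(5 - 6) - 13 ≡ 8. → (6, 8)
double: tangent at (6, 8): λ = (3·6² + 8)/(2·8) ≡ 14/16. 16⁻¹ ≡ 16 (mod 17) since 16·16 = 256 ≡ 1, so λ ≡ 14·16 ≡ 3.
  x = λ² - 6 - 6 = 9 - 12 ≡ 14; y = λ·(6 - 14) - 8 ≡ 2. → (14, 2)

(14, 2)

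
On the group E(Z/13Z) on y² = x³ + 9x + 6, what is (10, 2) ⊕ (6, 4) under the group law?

(7, 3)

(10, 2) + (6, 4). λ = (4 - 2)/(6 - 10) ≡ 2/9 mod 13. 9⁻¹ ≡ 3 (mod 13), so λ ≡ 6.
  x = λ² - 10 - 6 = 36 - 16 ≡ 7; y = λ·(10 - 7) - 2 ≡ 3. → (7, 3)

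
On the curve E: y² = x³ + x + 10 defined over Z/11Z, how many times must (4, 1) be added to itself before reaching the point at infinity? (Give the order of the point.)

10

2P: tangent at (4, 1): λ = (3·4² + 1)/(2·1) ≡ 5/2. 2⁻¹ ≡ 6 (mod 11), so λ ≡ 5·6 ≡ 8.
  x = λ² - 4 - 4 = 64 - 8 ≡ 1; y = λ·(4 - 1) - 1 ≡ 1. → (1, 1)
3P: (1, 1) + (4, 1). λ = (1 - 1)/(4 - 1) ≡ 0/3 mod 11. 3⁻¹ ≡ 4 (mod 11), so λ ≡ 0.
  x = λ² - 1 - 4 = 0 - 5 ≡ 6; y = λ·(1 - 6) - 1 ≡ 10. → (6, 10)
4P: (6, 10) + (4, 1). λ = (1 - 10)/(4 - 6) ≡ 2/9 mod 11. 9⁻¹ ≡ 5 (mod 11), so λ ≡ 10.
  x = λ² - 6 - 4 = 100 - 10 ≡ 2; y = λ·(6 - 2) - 10 ≡ 8. → (2, 8)
5P: (2, 8) + (4, 1). λ = (1 - 8)/(4 - 2) ≡ 4/2 mod 11. 2⁻¹ ≡ 6 (mod 11), so λ ≡ 2.
  x = λ² - 2 - 4 = 4 - 6 ≡ 9; y = λ·(2 - 9) - 8 ≡ 0. → (9, 0)
6P: (9, 0) + (4, 1). λ = (1 - 0)/(4 - 9) ≡ 1/6 mod 11. 6⁻¹ ≡ 2 (mod 11), so λ ≡ 2.
  x = λ² - 9 - 4 = 4 - 13 ≡ 2; y = λ·(9 - 2) - 0 ≡ 3. → (2, 3)
7P: (2, 3) + (4, 1). λ = (1 - 3)/(4 - 2) ≡ 9/2 mod 11. 2⁻¹ ≡ 6 (mod 11) since 2·6 = 12 ≡ 1, so λ ≡ 10.
  x = λ² - 2 - 4 = 100 - 6 ≡ 6; y = λ·(2 - 6) - 3 ≡ 1. → (6, 1)
8P: (6, 1) + (4, 1). λ = (1 - 1)/(4 - 6) ≡ 0/9 mod 11. 9⁻¹ ≡ 5 (mod 11) since 9·5 = 45 ≡ 1, so λ ≡ 0.
  x = λ² - 6 - 4 = 0 - 10 ≡ 1; y = λ·(6 - 1) - 1 ≡ 10. → (1, 10)
9P: (1, 10) + (4, 1). λ = (1 - 10)/(4 - 1) ≡ 2/3 mod 11. 3⁻¹ ≡ 4 (mod 11) since 3·4 = 12 ≡ 1, so λ ≡ 8.
  x = λ² - 1 - 4 = 64 - 5 ≡ 4; y = λ·(1 - 4) - 10 ≡ 10. → (4, 10)
10P: (4, 10) + (4, 1): same x and y₁ ≡ -y₂, so the sum is the point at infinity.
10P = the point at infinity, so the order is 10.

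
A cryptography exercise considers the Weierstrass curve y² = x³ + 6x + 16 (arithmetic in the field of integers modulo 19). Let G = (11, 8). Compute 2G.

tangent at (11, 8): λ = (3·11² + 6)/(2·8) ≡ 8/16. 16⁻¹ ≡ 6 (mod 19), so λ ≡ 8·6 ≡ 10.
  x = λ² - 11 - 11 = 100 - 22 ≡ 2; y = λ·(11 - 2) - 8 ≡ 6. → (2, 6)

(2, 6)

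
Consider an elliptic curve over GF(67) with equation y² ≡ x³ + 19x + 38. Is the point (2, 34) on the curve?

y² = 34² ≡ 17; x³ + 19x + 38 = 84 ≡ 17 (mod 67). 17 = 17.

yes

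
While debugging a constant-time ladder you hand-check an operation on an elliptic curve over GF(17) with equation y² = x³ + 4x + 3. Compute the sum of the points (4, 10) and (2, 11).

(4, 10) + (2, 11). λ = (11 - 10)/(2 - 4) ≡ 1/15 mod 17. 15⁻¹ ≡ 8 (mod 17) since 15·8 = 120 ≡ 1, so λ ≡ 8.
  x = λ² - 4 - 2 = 64 - 6 ≡ 7; y = λ·(4 - 7) - 10 ≡ 0. → (7, 0)

(7, 0)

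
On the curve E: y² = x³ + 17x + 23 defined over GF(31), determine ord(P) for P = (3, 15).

12

2P: tangent at (3, 15): λ = (3·3² + 17)/(2·15) ≡ 13/30. 30⁻¹ ≡ 30 (mod 31), so λ ≡ 13·30 ≡ 18.
  x = λ² - 3 - 3 = 324 - 6 ≡ 8; y = λ·(3 - 8) - 15 ≡ 19. → (8, 19)
3P: (8, 19) + (3, 15). λ = (15 - 19)/(3 - 8) ≡ 27/26 mod 31. 26⁻¹ ≡ 6 (mod 31) since 26·6 = 156 ≡ 1, so λ ≡ 7.
  x = λ² - 8 - 3 = 49 - 11 ≡ 7; y = λ·(8 - 7) - 19 ≡ 19. → (7, 19)
4P: (7, 19) + (3, 15). λ = (15 - 19)/(3 - 7) ≡ 27/27 mod 31. 27⁻¹ ≡ 23 (mod 31), so λ ≡ 1.
  x = λ² - 7 - 3 = 1 - 10 ≡ 22; y = λ·(7 - 22) - 19 ≡ 28. → (22, 28)
5P: (22, 28) + (3, 15). λ = (15 - 28)/(3 - 22) ≡ 18/12 mod 31. 12⁻¹ ≡ 13 (mod 31) since 12·13 = 156 ≡ 1, so λ ≡ 17.
  x = λ² - 22 - 3 = 289 - 25 ≡ 16; y = λ·(22 - 16) - 28 ≡ 12. → (16, 12)
6P: (16, 12) + (3, 15). λ = (15 - 12)/(3 - 16) ≡ 3/18 mod 31. 18⁻¹ ≡ 19 (mod 31), so λ ≡ 26.
  x = λ² - 16 - 3 = 676 - 19 ≡ 6; y = λ·(16 - 6) - 12 ≡ 0. → (6, 0)
7P: (6, 0) + (3, 15). λ = (15 - 0)/(3 - 6) ≡ 15/28 mod 31. 28⁻¹ ≡ 10 (mod 31) since 28·10 = 280 ≡ 1, so λ ≡ 26.
  x = λ² - 6 - 3 = 676 - 9 ≡ 16; y = λ·(6 - 16) - 0 ≡ 19. → (16, 19)
8P: (16, 19) + (3, 15). λ = (15 - 19)/(3 - 16) ≡ 27/18 mod 31. 18⁻¹ ≡ 19 (mod 31) since 18·19 = 342 ≡ 1, so λ ≡ 17.
  x = λ² - 16 - 3 = 289 - 19 ≡ 22; y = λ·(16 - 22) - 19 ≡ 3. → (22, 3)
9P: (22, 3) + (3, 15). λ = (15 - 3)/(3 - 22) ≡ 12/12 mod 31. 12⁻¹ ≡ 13 (mod 31), so λ ≡ 1.
  x = λ² - 22 - 3 = 1 - 25 ≡ 7; y = λ·(22 - 7) - 3 ≡ 12. → (7, 12)
10P: (7, 12) + (3, 15). λ = (15 - 12)/(3 - 7) ≡ 3/27 mod 31. 27⁻¹ ≡ 23 (mod 31), so λ ≡ 7.
  x = λ² - 7 - 3 = 49 - 10 ≡ 8; y = λ·(7 - 8) - 12 ≡ 12. → (8, 12)
11P: (8, 12) + (3, 15). λ = (15 - 12)/(3 - 8) ≡ 3/26 mod 31. 26⁻¹ ≡ 6 (mod 31), so λ ≡ 18.
  x = λ² - 8 - 3 = 324 - 11 ≡ 3; y = λ·(8 - 3) - 12 ≡ 16. → (3, 16)
12P: (3, 16) + (3, 15): same x and y₁ ≡ -y₂, so the sum is O.
12P = O, so the order is 12.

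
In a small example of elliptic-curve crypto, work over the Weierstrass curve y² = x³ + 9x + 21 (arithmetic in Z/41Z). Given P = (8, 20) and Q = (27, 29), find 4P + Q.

First 4P:
Double-and-add on 4 = (100)₂. Start with P = (8, 20) for the leading 1-bit.
double: tangent at (8, 20): λ = (3·8² + 9)/(2·20) ≡ 37/40. 40⁻¹ ≡ 40 (mod 41), so λ ≡ 37·40 ≡ 4.
  x = λ² - 8 - 8 = 16 - 16 ≡ 0; y = λ·(8 - 0) - 20 ≡ 12. → (0, 12)
double: tangent at (0, 12): λ = (3·0² + 9)/(2·12) ≡ 9/24. 24⁻¹ ≡ 12 (mod 41) since 24·12 = 288 ≡ 1, so λ ≡ 9·12 ≡ 26.
  x = λ² - 0 - 0 = 676 - 0 ≡ 20; y = λ·(0 - 20) - 12 ≡ 1. → (20, 1)
4P = (20, 1).
Finally 4P + Q:
(20, 1) + (27, 29). λ = (29 - 1)/(27 - 20) ≡ 28/7 mod 41. 7⁻¹ ≡ 6 (mod 41) since 7·6 = 42 ≡ 1, so λ ≡ 4.
  x = λ² - 20 - 27 = 16 - 47 ≡ 10; y = λ·(20 - 10) - 1 ≡ 39. → (10, 39)

(10, 39)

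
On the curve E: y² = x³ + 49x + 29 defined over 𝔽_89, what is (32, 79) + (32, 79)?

tangent at (32, 79): λ = (3·32² + 49)/(2·79) ≡ 6/69. 69⁻¹ ≡ 40 (mod 89), so λ ≡ 6·40 ≡ 62.
  x = λ² - 32 - 32 = 3844 - 64 ≡ 42; y = λ·(32 - 42) - 79 ≡ 13. → (42, 13)

(42, 13)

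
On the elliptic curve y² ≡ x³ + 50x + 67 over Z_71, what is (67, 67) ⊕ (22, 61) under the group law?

(6, 50)

(67, 67) + (22, 61). λ = (61 - 67)/(22 - 67) ≡ 65/26 mod 71. 26⁻¹ ≡ 41 (mod 71) since 26·41 = 1066 ≡ 1, so λ ≡ 38.
  x = λ² - 67 - 22 = 1444 - 89 ≡ 6; y = λ·(67 - 6) - 67 ≡ 50. → (6, 50)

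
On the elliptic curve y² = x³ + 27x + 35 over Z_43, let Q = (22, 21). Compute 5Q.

Double-and-add on 5 = (101)₂. Start with Q = (22, 21) for the leading 1-bit.
double: tangent at (22, 21): λ = (3·22² + 27)/(2·21) ≡ 17/42. 42⁻¹ ≡ 42 (mod 43) since 42·42 = 1764 ≡ 1, so λ ≡ 17·42 ≡ 26.
  x = λ² - 22 - 22 = 676 - 44 ≡ 30; y = λ·(22 - 30) - 21 ≡ 29. → (30, 29)
double: tangent at (30, 29): λ = (3·30² + 27)/(2·29) ≡ 18/15. 15⁻¹ ≡ 23 (mod 43) since 15·23 = 345 ≡ 1, so λ ≡ 18·23 ≡ 27.
  x = λ² - 30 - 30 = 729 - 60 ≡ 24; y = λ·(30 - 24) - 29 ≡ 4. → (24, 4)
add Q: (24, 4) + (22, 21). λ = (21 - 4)/(22 - 24) ≡ 17/41 mod 43. 41⁻¹ ≡ 21 (mod 43) since 41·21 = 861 ≡ 1, so λ ≡ 13.
  x = λ² - 24 - 22 = 169 - 46 ≡ 37; y = λ·(24 - 37) - 4 ≡ 42. → (37, 42)

(37, 42)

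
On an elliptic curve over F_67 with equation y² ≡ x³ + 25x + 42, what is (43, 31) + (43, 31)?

(18, 48)

tangent at (43, 31): λ = (3·43² + 25)/(2·31) ≡ 11/62. 62⁻¹ ≡ 40 (mod 67) since 62·40 = 2480 ≡ 1, so λ ≡ 11·40 ≡ 38.
  x = λ² - 43 - 43 = 1444 - 86 ≡ 18; y = λ·(43 - 18) - 31 ≡ 48. → (18, 48)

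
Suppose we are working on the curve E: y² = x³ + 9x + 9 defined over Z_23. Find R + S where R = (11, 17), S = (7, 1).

(11, 17) + (7, 1). λ = (1 - 17)/(7 - 11) ≡ 7/19 mod 23. 19⁻¹ ≡ 17 (mod 23), so λ ≡ 4.
  x = λ² - 11 - 7 = 16 - 18 ≡ 21; y = λ·(11 - 21) - 17 ≡ 12. → (21, 12)

(21, 12)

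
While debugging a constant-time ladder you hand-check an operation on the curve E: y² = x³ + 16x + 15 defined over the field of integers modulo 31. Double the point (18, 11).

(4, 9)

tangent at (18, 11): λ = (3·18² + 16)/(2·11) ≡ 27/22. 22⁻¹ ≡ 24 (mod 31) since 22·24 = 528 ≡ 1, so λ ≡ 27·24 ≡ 28.
  x = λ² - 18 - 18 = 784 - 36 ≡ 4; y = λ·(18 - 4) - 11 ≡ 9. → (4, 9)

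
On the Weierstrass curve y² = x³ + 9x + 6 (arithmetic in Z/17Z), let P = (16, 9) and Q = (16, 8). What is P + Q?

O

The two points share x = 16 and their y-coordinates satisfy 9 + 8 ≡ 0 (mod 17), so they are inverses. Their sum is O.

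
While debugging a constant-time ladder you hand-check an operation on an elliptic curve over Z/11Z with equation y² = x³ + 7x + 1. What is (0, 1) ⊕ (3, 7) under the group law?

(0, 1) + (3, 7). λ = (7 - 1)/(3 - 0) ≡ 6/3 mod 11. 3⁻¹ ≡ 4 (mod 11), so λ ≡ 2.
  x = λ² - 0 - 3 = 4 - 3 ≡ 1; y = λ·(0 - 1) - 1 ≡ 8. → (1, 8)

(1, 8)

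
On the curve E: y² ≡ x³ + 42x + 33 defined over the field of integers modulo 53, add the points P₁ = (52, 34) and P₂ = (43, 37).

(17, 25)

(52, 34) + (43, 37). λ = (37 - 34)/(43 - 52) ≡ 3/44 mod 53. 44⁻¹ ≡ 47 (mod 53), so λ ≡ 35.
  x = λ² - 52 - 43 = 1225 - 95 ≡ 17; y = λ·(52 - 17) - 34 ≡ 25. → (17, 25)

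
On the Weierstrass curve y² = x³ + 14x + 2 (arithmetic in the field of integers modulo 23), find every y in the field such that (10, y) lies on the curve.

x³ + 14x + 2 = 1142 ≡ 15 (mod 23).
15 is a non-residue mod 23; no y exists.

none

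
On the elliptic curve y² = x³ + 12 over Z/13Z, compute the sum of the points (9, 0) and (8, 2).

(0, 8)

(9, 0) + (8, 2). λ = (2 - 0)/(8 - 9) ≡ 2/12 mod 13. 12⁻¹ ≡ 12 (mod 13), so λ ≡ 11.
  x = λ² - 9 - 8 = 121 - 17 ≡ 0; y = λ·(9 - 0) - 0 ≡ 8. → (0, 8)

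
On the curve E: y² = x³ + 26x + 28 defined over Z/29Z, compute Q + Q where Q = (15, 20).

tangent at (15, 20): λ = (3·15² + 26)/(2·20) ≡ 5/11. 11⁻¹ ≡ 8 (mod 29), so λ ≡ 5·8 ≡ 11.
  x = λ² - 15 - 15 = 121 - 30 ≡ 4; y = λ·(15 - 4) - 20 ≡ 14. → (4, 14)

(4, 14)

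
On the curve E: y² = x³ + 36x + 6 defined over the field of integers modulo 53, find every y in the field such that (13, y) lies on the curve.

none

x³ + 36x + 6 = 2671 ≡ 21 (mod 53).
21 is a non-residue mod 53; no y exists.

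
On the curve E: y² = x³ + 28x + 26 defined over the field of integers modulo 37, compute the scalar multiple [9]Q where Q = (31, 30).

(35, 31)

Repeated addition: build up to 9Q.
2Q: tangent at (31, 30): λ = (3·31² + 28)/(2·30) ≡ 25/23. 23⁻¹ ≡ 29 (mod 37), so λ ≡ 25·29 ≡ 22.
  x = λ² - 31 - 31 = 484 - 62 ≡ 15; y = λ·(31 - 15) - 30 ≡ 26. → (15, 26)
3Q: (15, 26) + (31, 30). λ = (30 - 26)/(31 - 15) ≡ 4/16 mod 37. 16⁻¹ ≡ 7 (mod 37), so λ ≡ 28.
  x = λ² - 15 - 31 = 784 - 46 ≡ 35; y = λ·(15 - 35) - 26 ≡ 6. → (35, 6)
4Q: (35, 6) + (31, 30). λ = (30 - 6)/(31 - 35) ≡ 24/33 mod 37. 33⁻¹ ≡ 9 (mod 37) since 33·9 = 297 ≡ 1, so λ ≡ 31.
  x = λ² - 35 - 31 = 961 - 66 ≡ 7; y = λ·(35 - 7) - 6 ≡ 11. → (7, 11)
5Q: (7, 11) + (31, 30). λ = (30 - 11)/(31 - 7) ≡ 19/24 mod 37. 24⁻¹ ≡ 17 (mod 37) since 24·17 = 408 ≡ 1, so λ ≡ 27.
  x = λ² - 7 - 31 = 729 - 38 ≡ 25; y = λ·(7 - 25) - 11 ≡ 21. → (25, 21)
6Q: (25, 21) + (31, 30). λ = (30 - 21)/(31 - 25) ≡ 9/6 mod 37. 6⁻¹ ≡ 31 (mod 37) since 6·31 = 186 ≡ 1, so λ ≡ 20.
  x = λ² - 25 - 31 = 400 - 56 ≡ 11; y = λ·(25 - 11) - 21 ≡ 0. → (11, 0)
7Q: (11, 0) + (31, 30). λ = (30 - 0)/(31 - 11) ≡ 30/20 mod 37. 20⁻¹ ≡ 13 (mod 37), so λ ≡ 20.
  x = λ² - 11 - 31 = 400 - 42 ≡ 25; y = λ·(11 - 25) - 0 ≡ 16. → (25, 16)
8Q: (25, 16) + (31, 30). λ = (30 - 16)/(31 - 25) ≡ 14/6 mod 37. 6⁻¹ ≡ 31 (mod 37), so λ ≡ 27.
  x = λ² - 25 - 31 = 729 - 56 ≡ 7; y = λ·(25 - 7) - 16 ≡ 26. → (7, 26)
9Q: (7, 26) + (31, 30). λ = (30 - 26)/(31 - 7) ≡ 4/24 mod 37. 24⁻¹ ≡ 17 (mod 37), so λ ≡ 31.
  x = λ² - 7 - 31 = 961 - 38 ≡ 35; y = λ·(7 - 35) - 26 ≡ 31. → (35, 31)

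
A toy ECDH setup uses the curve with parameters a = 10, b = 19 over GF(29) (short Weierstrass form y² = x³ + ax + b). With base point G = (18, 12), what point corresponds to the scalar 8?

(18, 17)

Repeated addition: build up to 8G.
2G: tangent at (18, 12): λ = (3·18² + 10)/(2·12) ≡ 25/24. 24⁻¹ ≡ 23 (mod 29), so λ ≡ 25·23 ≡ 24.
  x = λ² - 18 - 18 = 576 - 36 ≡ 18; y = λ·(18 - 18) - 12 ≡ 17. → (18, 17)
3G: (18, 17) + (18, 12): same x and y₁ ≡ -y₂, so the sum is 𝒪.
4G: 𝒪 + (18, 12) = (18, 12) (identity).
5G: tangent at (18, 12): λ = (3·18² + 10)/(2·12) ≡ 25/24. 24⁻¹ ≡ 23 (mod 29), so λ ≡ 25·23 ≡ 24.
  x = λ² - 18 - 18 = 576 - 36 ≡ 18; y = λ·(18 - 18) - 12 ≡ 17. → (18, 17)
6G: (18, 17) + (18, 12): same x and y₁ ≡ -y₂, so the sum is 𝒪.
7G: 𝒪 + (18, 12) = (18, 12) (identity).
8G: tangent at (18, 12): λ = (3·18² + 10)/(2·12) ≡ 25/24. 24⁻¹ ≡ 23 (mod 29) since 24·23 = 552 ≡ 1, so λ ≡ 25·23 ≡ 24.
  x = λ² - 18 - 18 = 576 - 36 ≡ 18; y = λ·(18 - 18) - 12 ≡ 17. → (18, 17)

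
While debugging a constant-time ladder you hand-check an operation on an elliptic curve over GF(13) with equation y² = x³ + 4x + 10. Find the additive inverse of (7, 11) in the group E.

-(7, 11) = (7, -11 mod 13) = (7, 2).

(7, 2)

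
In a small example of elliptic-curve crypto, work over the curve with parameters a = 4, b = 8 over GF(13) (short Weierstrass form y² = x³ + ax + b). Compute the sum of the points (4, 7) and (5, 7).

(4, 6)

(4, 7) + (5, 7). λ = (7 - 7)/(5 - 4) ≡ 0/1 mod 13. 1⁻¹ ≡ 1 (mod 13) since 1·1 = 1 ≡ 1, so λ ≡ 0.
  x = λ² - 4 - 5 = 0 - 9 ≡ 4; y = λ·(4 - 4) - 7 ≡ 6. → (4, 6)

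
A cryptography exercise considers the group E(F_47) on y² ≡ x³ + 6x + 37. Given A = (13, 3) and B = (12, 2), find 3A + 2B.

(18, 14)

First 3A:
Repeated addition: build up to 3A.
2A: tangent at (13, 3): λ = (3·13² + 6)/(2·3) ≡ 43/6. 6⁻¹ ≡ 8 (mod 47) since 6·8 = 48 ≡ 1, so λ ≡ 43·8 ≡ 15.
  x = λ² - 13 - 13 = 225 - 26 ≡ 11; y = λ·(13 - 11) - 3 ≡ 27. → (11, 27)
3A: (11, 27) + (13, 3). λ = (3 - 27)/(13 - 11) ≡ 23/2 mod 47. 2⁻¹ ≡ 24 (mod 47) since 2·24 = 48 ≡ 1, so λ ≡ 35.
  x = λ² - 11 - 13 = 1225 - 24 ≡ 26; y = λ·(11 - 26) - 27 ≡ 12. → (26, 12)
3A = (26, 12).
Next 2B:
Repeated addition: build up to 2B.
2B: tangent at (12, 2): λ = (3·12² + 6)/(2·2) ≡ 15/4. 4⁻¹ ≡ 12 (mod 47), so λ ≡ 15·12 ≡ 39.
  x = λ² - 12 - 12 = 1521 - 24 ≡ 40; y = λ·(12 - 40) - 2 ≡ 34. → (40, 34)
2B = (40, 34).
Finally 3A + 2B:
(26, 12) + (40, 34). λ = (34 - 12)/(40 - 26) ≡ 22/14 mod 47. 14⁻¹ ≡ 37 (mod 47), so λ ≡ 15.
  x = λ² - 26 - 40 = 225 - 66 ≡ 18; y = λ·(26 - 18) - 12 ≡ 14. → (18, 14)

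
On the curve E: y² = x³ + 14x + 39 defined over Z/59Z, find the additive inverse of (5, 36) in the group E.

-(5, 36) = (5, -36 mod 59) = (5, 23).

(5, 23)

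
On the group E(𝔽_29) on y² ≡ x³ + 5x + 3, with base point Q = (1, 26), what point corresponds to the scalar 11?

(25, 21)

Repeated addition: build up to 11Q.
2Q: tangent at (1, 26): λ = (3·1² + 5)/(2·26) ≡ 8/23. 23⁻¹ ≡ 24 (mod 29) since 23·24 = 552 ≡ 1, so λ ≡ 8·24 ≡ 18.
  x = λ² - 1 - 1 = 324 - 2 ≡ 3; y = λ·(1 - 3) - 26 ≡ 25. → (3, 25)
3Q: (3, 25) + (1, 26). λ = (26 - 25)/(1 - 3) ≡ 1/27 mod 29. 27⁻¹ ≡ 14 (mod 29) since 27·14 = 378 ≡ 1, so λ ≡ 14.
  x = λ² - 3 - 1 = 196 - 4 ≡ 18; y = λ·(3 - 18) - 25 ≡ 26. → (18, 26)
4Q: (18, 26) + (1, 26). λ = (26 - 26)/(1 - 18) ≡ 0/12 mod 29. 12⁻¹ ≡ 17 (mod 29) since 12·17 = 204 ≡ 1, so λ ≡ 0.
  x = λ² - 18 - 1 = 0 - 19 ≡ 10; y = λ·(18 - 10) - 26 ≡ 3. → (10, 3)
5Q: (10, 3) + (1, 26). λ = (26 - 3)/(1 - 10) ≡ 23/20 mod 29. 20⁻¹ ≡ 16 (mod 29) since 20·16 = 320 ≡ 1, so λ ≡ 20.
  x = λ² - 10 - 1 = 400 - 11 ≡ 12; y = λ·(10 - 12) - 3 ≡ 15. → (12, 15)
6Q: (12, 15) + (1, 26). λ = (26 - 15)/(1 - 12) ≡ 11/18 mod 29. 18⁻¹ ≡ 21 (mod 29) since 18·21 = 378 ≡ 1, so λ ≡ 28.
  x = λ² - 12 - 1 = 784 - 13 ≡ 17; y = λ·(12 - 17) - 15 ≡ 19. → (17, 19)
7Q: (17, 19) + (1, 26). λ = (26 - 19)/(1 - 17) ≡ 7/13 mod 29. 13⁻¹ ≡ 9 (mod 29), so λ ≡ 5.
  x = λ² - 17 - 1 = 25 - 18 ≡ 7; y = λ·(17 - 7) - 19 ≡ 2. → (7, 2)
8Q: (7, 2) + (1, 26). λ = (26 - 2)/(1 - 7) ≡ 24/23 mod 29. 23⁻¹ ≡ 24 (mod 29), so λ ≡ 25.
  x = λ² - 7 - 1 = 625 - 8 ≡ 8; y = λ·(7 - 8) - 2 ≡ 2. → (8, 2)
9Q: (8, 2) + (1, 26). λ = (26 - 2)/(1 - 8) ≡ 24/22 mod 29. 22⁻¹ ≡ 4 (mod 29) since 22·4 = 88 ≡ 1, so λ ≡ 9.
  x = λ² - 8 - 1 = 81 - 9 ≡ 14; y = λ·(8 - 14) - 2 ≡ 2. → (14, 2)
10Q: (14, 2) + (1, 26). λ = (26 - 2)/(1 - 14) ≡ 24/16 mod 29. 16⁻¹ ≡ 20 (mod 29) since 16·20 = 320 ≡ 1, so λ ≡ 16.
  x = λ² - 14 - 1 = 256 - 15 ≡ 9; y = λ·(14 - 9) - 2 ≡ 20. → (9, 20)
11Q: (9, 20) + (1, 26). λ = (26 - 20)/(1 - 9) ≡ 6/21 mod 29. 21⁻¹ ≡ 18 (mod 29), so λ ≡ 21.
  x = λ² - 9 - 1 = 441 - 10 ≡ 25; y = λ·(9 - 25) - 20 ≡ 21. → (25, 21)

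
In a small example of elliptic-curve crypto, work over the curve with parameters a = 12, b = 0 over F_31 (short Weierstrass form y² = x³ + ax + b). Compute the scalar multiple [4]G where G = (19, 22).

Repeated addition: build up to 4G.
2G: tangent at (19, 22): λ = (3·19² + 12)/(2·22) ≡ 10/13. 13⁻¹ ≡ 12 (mod 31), so λ ≡ 10·12 ≡ 27.
  x = λ² - 19 - 19 = 729 - 38 ≡ 9; y = λ·(19 - 9) - 22 ≡ 0. → (9, 0)
3G: (9, 0) + (19, 22). λ = (22 - 0)/(19 - 9) ≡ 22/10 mod 31. 10⁻¹ ≡ 28 (mod 31), so λ ≡ 27.
  x = λ² - 9 - 19 = 729 - 28 ≡ 19; y = λ·(9 - 19) - 0 ≡ 9. → (19, 9)
4G: (19, 9) + (19, 22): same x and y₁ ≡ -y₂, so the sum is O.

O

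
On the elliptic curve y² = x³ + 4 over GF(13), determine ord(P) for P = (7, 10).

7

2P: tangent at (7, 10): λ = (3·7² + 0)/(2·10) ≡ 4/7. 7⁻¹ ≡ 2 (mod 13), so λ ≡ 4·2 ≡ 8.
  x = λ² - 7 - 7 = 64 - 14 ≡ 11; y = λ·(7 - 11) - 10 ≡ 10. → (11, 10)
3P: (11, 10) + (7, 10). λ = (10 - 10)/(7 - 11) ≡ 0/9 mod 13. 9⁻¹ ≡ 3 (mod 13) since 9·3 = 27 ≡ 1, so λ ≡ 0.
  x = λ² - 11 - 7 = 0 - 18 ≡ 8; y = λ·(11 - 8) - 10 ≡ 3. → (8, 3)
4P: (8, 3) + (7, 10). λ = (10 - 3)/(7 - 8) ≡ 7/12 mod 13. 12⁻¹ ≡ 12 (mod 13) since 12·12 = 144 ≡ 1, so λ ≡ 6.
  x = λ² - 8 - 7 = 36 - 15 ≡ 8; y = λ·(8 - 8) - 3 ≡ 10. → (8, 10)
5P: (8, 10) + (7, 10). λ = (10 - 10)/(7 - 8) ≡ 0/12 mod 13. 12⁻¹ ≡ 12 (mod 13), so λ ≡ 0.
  x = λ² - 8 - 7 = 0 - 15 ≡ 11; y = λ·(8 - 11) - 10 ≡ 3. → (11, 3)
6P: (11, 3) + (7, 10). λ = (10 - 3)/(7 - 11) ≡ 7/9 mod 13. 9⁻¹ ≡ 3 (mod 13), so λ ≡ 8.
  x = λ² - 11 - 7 = 64 - 18 ≡ 7; y = λ·(11 - 7) - 3 ≡ 3. → (7, 3)
7P: (7, 3) + (7, 10): same x and y₁ ≡ -y₂, so the sum is O.
7P = O, so the order is 7.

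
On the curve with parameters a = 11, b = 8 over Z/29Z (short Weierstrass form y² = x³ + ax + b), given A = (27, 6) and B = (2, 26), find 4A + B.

First 4A:
Double-and-add on 4 = (100)₂. Start with A = (27, 6) for the leading 1-bit.
double: tangent at (27, 6): λ = (3·27² + 11)/(2·6) ≡ 23/12. 12⁻¹ ≡ 17 (mod 29) since 12·17 = 204 ≡ 1, so λ ≡ 23·17 ≡ 14.
  x = λ² - 27 - 27 = 196 - 54 ≡ 26; y = λ·(27 - 26) - 6 ≡ 8. → (26, 8)
double: tangent at (26, 8): λ = (3·26² + 11)/(2·8) ≡ 9/16. 16⁻¹ ≡ 20 (mod 29), so λ ≡ 9·20 ≡ 6.
  x = λ² - 26 - 26 = 36 - 52 ≡ 13; y = λ·(26 - 13) - 8 ≡ 12. → (13, 12)
4A = (13, 12).
Finally 4A + B:
(13, 12) + (2, 26). λ = (26 - 12)/(2 - 13) ≡ 14/18 mod 29. 18⁻¹ ≡ 21 (mod 29), so λ ≡ 4.
  x = λ² - 13 - 2 = 16 - 15 ≡ 1; y = λ·(13 - 1) - 12 ≡ 7. → (1, 7)

(1, 7)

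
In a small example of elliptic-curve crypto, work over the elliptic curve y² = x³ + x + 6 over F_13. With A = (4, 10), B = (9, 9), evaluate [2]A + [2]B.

First 2A:
Repeated addition: build up to 2A.
2A: tangent at (4, 10): λ = (3·4² + 1)/(2·10) ≡ 10/7. 7⁻¹ ≡ 2 (mod 13) since 7·2 = 14 ≡ 1, so λ ≡ 10·2 ≡ 7.
  x = λ² - 4 - 4 = 49 - 8 ≡ 2; y = λ·(4 - 2) - 10 ≡ 4. → (2, 4)
2A = (2, 4).
Next 2B:
Repeated addition: build up to 2B.
2B: tangent at (9, 9): λ = (3·9² + 1)/(2·9) ≡ 10/5. 5⁻¹ ≡ 8 (mod 13) since 5·8 = 40 ≡ 1, so λ ≡ 10·8 ≡ 2.
  x = λ² - 9 - 9 = 4 - 18 ≡ 12; y = λ·(9 - 12) - 9 ≡ 11. → (12, 11)
2B = (12, 11).
Finally 2A + 2B:
(2, 4) + (12, 11). λ = (11 - 4)/(12 - 2) ≡ 7/10 mod 13. 10⁻¹ ≡ 4 (mod 13) since 10·4 = 40 ≡ 1, so λ ≡ 2.
  x = λ² - 2 - 12 = 4 - 14 ≡ 3; y = λ·(2 - 3) - 4 ≡ 7. → (3, 7)

(3, 7)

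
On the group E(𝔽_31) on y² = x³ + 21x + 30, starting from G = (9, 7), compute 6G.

Repeated addition: build up to 6G.
2G: tangent at (9, 7): λ = (3·9² + 21)/(2·7) ≡ 16/14. 14⁻¹ ≡ 20 (mod 31) since 14·20 = 280 ≡ 1, so λ ≡ 16·20 ≡ 10.
  x = λ² - 9 - 9 = 100 - 18 ≡ 20; y = λ·(9 - 20) - 7 ≡ 7. → (20, 7)
3G: (20, 7) + (9, 7). λ = (7 - 7)/(9 - 20) ≡ 0/20 mod 31. 20⁻¹ ≡ 14 (mod 31) since 20·14 = 280 ≡ 1, so λ ≡ 0.
  x = λ² - 20 - 9 = 0 - 29 ≡ 2; y = λ·(20 - 2) - 7 ≡ 24. → (2, 24)
4G: (2, 24) + (9, 7). λ = (7 - 24)/(9 - 2) ≡ 14/7 mod 31. 7⁻¹ ≡ 9 (mod 31) since 7·9 = 63 ≡ 1, so λ ≡ 2.
  x = λ² - 2 - 9 = 4 - 11 ≡ 24; y = λ·(2 - 24) - 24 ≡ 25. → (24, 25)
5G: (24, 25) + (9, 7). λ = (7 - 25)/(9 - 24) ≡ 13/16 mod 31. 16⁻¹ ≡ 2 (mod 31), so λ ≡ 26.
  x = λ² - 24 - 9 = 676 - 33 ≡ 23; y = λ·(24 - 23) - 25 ≡ 1. → (23, 1)
6G: (23, 1) + (9, 7). λ = (7 - 1)/(9 - 23) ≡ 6/17 mod 31. 17⁻¹ ≡ 11 (mod 31), so λ ≡ 4.
  x = λ² - 23 - 9 = 16 - 32 ≡ 15; y = λ·(23 - 15) - 1 ≡ 0. → (15, 0)

(15, 0)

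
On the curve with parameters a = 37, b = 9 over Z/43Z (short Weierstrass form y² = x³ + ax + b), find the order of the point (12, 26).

2P: tangent at (12, 26): λ = (3·12² + 37)/(2·26) ≡ 39/9. 9⁻¹ ≡ 24 (mod 43), so λ ≡ 39·24 ≡ 33.
  x = λ² - 12 - 12 = 1089 - 24 ≡ 33; y = λ·(12 - 33) - 26 ≡ 12. → (33, 12)
3P: (33, 12) + (12, 26). λ = (26 - 12)/(12 - 33) ≡ 14/22 mod 43. 22⁻¹ ≡ 2 (mod 43) since 22·2 = 44 ≡ 1, so λ ≡ 28.
  x = λ² - 33 - 12 = 784 - 45 ≡ 8; y = λ·(33 - 8) - 12 ≡ 0. → (8, 0)
4P: (8, 0) + (12, 26). λ = (26 - 0)/(12 - 8) ≡ 26/4 mod 43. 4⁻¹ ≡ 11 (mod 43), so λ ≡ 28.
  x = λ² - 8 - 12 = 784 - 20 ≡ 33; y = λ·(8 - 33) - 0 ≡ 31. → (33, 31)
5P: (33, 31) + (12, 26). λ = (26 - 31)/(12 - 33) ≡ 38/22 mod 43. 22⁻¹ ≡ 2 (mod 43), so λ ≡ 33.
  x = λ² - 33 - 12 = 1089 - 45 ≡ 12; y = λ·(33 - 12) - 31 ≡ 17. → (12, 17)
6P: (12, 17) + (12, 26): same x and y₁ ≡ -y₂, so the sum is the point at infinity.
6P = the point at infinity, so the order is 6.

6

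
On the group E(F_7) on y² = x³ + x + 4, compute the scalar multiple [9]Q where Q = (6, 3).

(6, 4)

Repeated addition: build up to 9Q.
2Q: tangent at (6, 3): λ = (3·6² + 1)/(2·3) ≡ 4/6. 6⁻¹ ≡ 6 (mod 7), so λ ≡ 4·6 ≡ 3.
  x = λ² - 6 - 6 = 9 - 12 ≡ 4; y = λ·(6 - 4) - 3 ≡ 3. → (4, 3)
3Q: (4, 3) + (6, 3). λ = (3 - 3)/(6 - 4) ≡ 0/2 mod 7. 2⁻¹ ≡ 4 (mod 7) since 2·4 = 8 ≡ 1, so λ ≡ 0.
  x = λ² - 4 - 6 = 0 - 10 ≡ 4; y = λ·(4 - 4) - 3 ≡ 4. → (4, 4)
4Q: (4, 4) + (6, 3). λ = (3 - 4)/(6 - 4) ≡ 6/2 mod 7. 2⁻¹ ≡ 4 (mod 7), so λ ≡ 3.
  x = λ² - 4 - 6 = 9 - 10 ≡ 6; y = λ·(4 - 6) - 4 ≡ 4. → (6, 4)
5Q: (6, 4) + (6, 3): same x and y₁ ≡ -y₂, so the sum is 𝒪.
6Q: 𝒪 + (6, 3) = (6, 3) (identity).
7Q: tangent at (6, 3): λ = (3·6² + 1)/(2·3) ≡ 4/6. 6⁻¹ ≡ 6 (mod 7), so λ ≡ 4·6 ≡ 3.
  x = λ² - 6 - 6 = 9 - 12 ≡ 4; y = λ·(6 - 4) - 3 ≡ 3. → (4, 3)
8Q: (4, 3) + (6, 3). λ = (3 - 3)/(6 - 4) ≡ 0/2 mod 7. 2⁻¹ ≡ 4 (mod 7), so λ ≡ 0.
  x = λ² - 4 - 6 = 0 - 10 ≡ 4; y = λ·(4 - 4) - 3 ≡ 4. → (4, 4)
9Q: (4, 4) + (6, 3). λ = (3 - 4)/(6 - 4) ≡ 6/2 mod 7. 2⁻¹ ≡ 4 (mod 7), so λ ≡ 3.
  x = λ² - 4 - 6 = 9 - 10 ≡ 6; y = λ·(4 - 6) - 4 ≡ 4. → (6, 4)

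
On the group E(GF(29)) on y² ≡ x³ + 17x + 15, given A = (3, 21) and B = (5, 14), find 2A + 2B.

(2, 17)

First 2A:
Repeated addition: build up to 2A.
2A: tangent at (3, 21): λ = (3·3² + 17)/(2·21) ≡ 15/13. 13⁻¹ ≡ 9 (mod 29) since 13·9 = 117 ≡ 1, so λ ≡ 15·9 ≡ 19.
  x = λ² - 3 - 3 = 361 - 6 ≡ 7; y = λ·(3 - 7) - 21 ≡ 19. → (7, 19)
2A = (7, 19).
Next 2B:
Repeated addition: build up to 2B.
2B: tangent at (5, 14): λ = (3·5² + 17)/(2·14) ≡ 5/28. 28⁻¹ ≡ 28 (mod 29) since 28·28 = 784 ≡ 1, so λ ≡ 5·28 ≡ 24.
  x = λ² - 5 - 5 = 576 - 10 ≡ 15; y = λ·(5 - 15) - 14 ≡ 7. → (15, 7)
2B = (15, 7).
Finally 2A + 2B:
(7, 19) + (15, 7). λ = (7 - 19)/(15 - 7) ≡ 17/8 mod 29. 8⁻¹ ≡ 11 (mod 29), so λ ≡ 13.
  x = λ² - 7 - 15 = 169 - 22 ≡ 2; y = λ·(7 - 2) - 19 ≡ 17. → (2, 17)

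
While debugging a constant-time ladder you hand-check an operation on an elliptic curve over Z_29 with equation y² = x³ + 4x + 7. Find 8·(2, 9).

O

Write G = (2, 9).
Repeated addition: build up to 8G.
2G: tangent at (2, 9): λ = (3·2² + 4)/(2·9) ≡ 16/18. 18⁻¹ ≡ 21 (mod 29), so λ ≡ 16·21 ≡ 17.
  x = λ² - 2 - 2 = 289 - 4 ≡ 24; y = λ·(2 - 24) - 9 ≡ 23. → (24, 23)
3G: (24, 23) + (2, 9). λ = (9 - 23)/(2 - 24) ≡ 15/7 mod 29. 7⁻¹ ≡ 25 (mod 29), so λ ≡ 27.
  x = λ² - 24 - 2 = 729 - 26 ≡ 7; y = λ·(24 - 7) - 23 ≡ 1. → (7, 1)
4G: (7, 1) + (2, 9). λ = (9 - 1)/(2 - 7) ≡ 8/24 mod 29. 24⁻¹ ≡ 23 (mod 29), so λ ≡ 10.
  x = λ² - 7 - 2 = 100 - 9 ≡ 4; y = λ·(7 - 4) - 1 ≡ 0. → (4, 0)
5G: (4, 0) + (2, 9). λ = (9 - 0)/(2 - 4) ≡ 9/27 mod 29. 27⁻¹ ≡ 14 (mod 29), so λ ≡ 10.
  x = λ² - 4 - 2 = 100 - 6 ≡ 7; y = λ·(4 - 7) - 0 ≡ 28. → (7, 28)
6G: (7, 28) + (2, 9). λ = (9 - 28)/(2 - 7) ≡ 10/24 mod 29. 24⁻¹ ≡ 23 (mod 29) since 24·23 = 552 ≡ 1, so λ ≡ 27.
  x = λ² - 7 - 2 = 729 - 9 ≡ 24; y = λ·(7 - 24) - 28 ≡ 6. → (24, 6)
7G: (24, 6) + (2, 9). λ = (9 - 6)/(2 - 24) ≡ 3/7 mod 29. 7⁻¹ ≡ 25 (mod 29) since 7·25 = 175 ≡ 1, so λ ≡ 17.
  x = λ² - 24 - 2 = 289 - 26 ≡ 2; y = λ·(24 - 2) - 6 ≡ 20. → (2, 20)
8G: (2, 20) + (2, 9): same x and y₁ ≡ -y₂, so the sum is the point at infinity.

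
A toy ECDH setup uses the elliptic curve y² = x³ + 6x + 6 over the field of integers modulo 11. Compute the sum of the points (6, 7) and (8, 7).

(8, 4)

(6, 7) + (8, 7). λ = (7 - 7)/(8 - 6) ≡ 0/2 mod 11. 2⁻¹ ≡ 6 (mod 11), so λ ≡ 0.
  x = λ² - 6 - 8 = 0 - 14 ≡ 8; y = λ·(6 - 8) - 7 ≡ 4. → (8, 4)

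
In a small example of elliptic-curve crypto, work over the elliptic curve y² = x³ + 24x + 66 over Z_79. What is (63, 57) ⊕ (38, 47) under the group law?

(63, 57) + (38, 47). λ = (47 - 57)/(38 - 63) ≡ 69/54 mod 79. 54⁻¹ ≡ 60 (mod 79) since 54·60 = 3240 ≡ 1, so λ ≡ 32.
  x = λ² - 63 - 38 = 1024 - 101 ≡ 54; y = λ·(63 - 54) - 57 ≡ 73. → (54, 73)

(54, 73)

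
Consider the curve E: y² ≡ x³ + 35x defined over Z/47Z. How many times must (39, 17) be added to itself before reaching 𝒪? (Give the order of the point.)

6

2P: tangent at (39, 17): λ = (3·39² + 35)/(2·17) ≡ 39/34. 34⁻¹ ≡ 18 (mod 47) since 34·18 = 612 ≡ 1, so λ ≡ 39·18 ≡ 44.
  x = λ² - 39 - 39 = 1936 - 78 ≡ 25; y = λ·(39 - 25) - 17 ≡ 35. → (25, 35)
3P: (25, 35) + (39, 17). λ = (17 - 35)/(39 - 25) ≡ 29/14 mod 47. 14⁻¹ ≡ 37 (mod 47) since 14·37 = 518 ≡ 1, so λ ≡ 39.
  x = λ² - 25 - 39 = 1521 - 64 ≡ 0; y = λ·(25 - 0) - 35 ≡ 0. → (0, 0)
4P: (0, 0) + (39, 17). λ = (17 - 0)/(39 - 0) ≡ 17/39 mod 47. 39⁻¹ ≡ 41 (mod 47) since 39·41 = 1599 ≡ 1, so λ ≡ 39.
  x = λ² - 0 - 39 = 1521 - 39 ≡ 25; y = λ·(0 - 25) - 0 ≡ 12. → (25, 12)
5P: (25, 12) + (39, 17). λ = (17 - 12)/(39 - 25) ≡ 5/14 mod 47. 14⁻¹ ≡ 37 (mod 47) since 14·37 = 518 ≡ 1, so λ ≡ 44.
  x = λ² - 25 - 39 = 1936 - 64 ≡ 39; y = λ·(25 - 39) - 12 ≡ 30. → (39, 30)
6P: (39, 30) + (39, 17): same x and y₁ ≡ -y₂, so the sum is 𝒪.
6P = 𝒪, so the order is 6.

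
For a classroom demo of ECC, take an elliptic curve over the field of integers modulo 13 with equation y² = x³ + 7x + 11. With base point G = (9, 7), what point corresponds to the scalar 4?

(6, 3)

Repeated addition: build up to 4G.
2G: tangent at (9, 7): λ = (3·9² + 7)/(2·7) ≡ 3/1. 1⁻¹ ≡ 1 (mod 13) since 1·1 = 1 ≡ 1, so λ ≡ 3·1 ≡ 3.
  x = λ² - 9 - 9 = 9 - 18 ≡ 4; y = λ·(9 - 4) - 7 ≡ 8. → (4, 8)
3G: (4, 8) + (9, 7). λ = (7 - 8)/(9 - 4) ≡ 12/5 mod 13. 5⁻¹ ≡ 8 (mod 13), so λ ≡ 5.
  x = λ² - 4 - 9 = 25 - 13 ≡ 12; y = λ·(4 - 12) - 8 ≡ 4. → (12, 4)
4G: (12, 4) + (9, 7). λ = (7 - 4)/(9 - 12) ≡ 3/10 mod 13. 10⁻¹ ≡ 4 (mod 13), so λ ≡ 12.
  x = λ² - 12 - 9 = 144 - 21 ≡ 6; y = λ·(12 - 6) - 4 ≡ 3. → (6, 3)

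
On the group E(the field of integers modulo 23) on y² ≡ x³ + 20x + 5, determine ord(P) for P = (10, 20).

8

2P: tangent at (10, 20): λ = (3·10² + 20)/(2·20) ≡ 21/17. 17⁻¹ ≡ 19 (mod 23), so λ ≡ 21·19 ≡ 8.
  x = λ² - 10 - 10 = 64 - 20 ≡ 21; y = λ·(10 - 21) - 20 ≡ 7. → (21, 7)
3P: (21, 7) + (10, 20). λ = (20 - 7)/(10 - 21) ≡ 13/12 mod 23. 12⁻¹ ≡ 2 (mod 23), so λ ≡ 3.
  x = λ² - 21 - 10 = 9 - 31 ≡ 1; y = λ·(21 - 1) - 7 ≡ 7. → (1, 7)
4P: (1, 7) + (10, 20). λ = (20 - 7)/(10 - 1) ≡ 13/9 mod 23. 9⁻¹ ≡ 18 (mod 23), so λ ≡ 4.
  x = λ² - 1 - 10 = 16 - 11 ≡ 5; y = λ·(1 - 5) - 7 ≡ 0. → (5, 0)
5P: (5, 0) + (10, 20). λ = (20 - 0)/(10 - 5) ≡ 20/5 mod 23. 5⁻¹ ≡ 14 (mod 23), so λ ≡ 4.
  x = λ² - 5 - 10 = 16 - 15 ≡ 1; y = λ·(5 - 1) - 0 ≡ 16. → (1, 16)
6P: (1, 16) + (10, 20). λ = (20 - 16)/(10 - 1) ≡ 4/9 mod 23. 9⁻¹ ≡ 18 (mod 23), so λ ≡ 3.
  x = λ² - 1 - 10 = 9 - 11 ≡ 21; y = λ·(1 - 21) - 16 ≡ 16. → (21, 16)
7P: (21, 16) + (10, 20). λ = (20 - 16)/(10 - 21) ≡ 4/12 mod 23. 12⁻¹ ≡ 2 (mod 23), so λ ≡ 8.
  x = λ² - 21 - 10 = 64 - 31 ≡ 10; y = λ·(21 - 10) - 16 ≡ 3. → (10, 3)
8P: (10, 3) + (10, 20): same x and y₁ ≡ -y₂, so the sum is ∞.
8P = ∞, so the order is 8.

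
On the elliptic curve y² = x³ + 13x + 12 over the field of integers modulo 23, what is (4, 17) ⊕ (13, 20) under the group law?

(1, 7)

(4, 17) + (13, 20). λ = (20 - 17)/(13 - 4) ≡ 3/9 mod 23. 9⁻¹ ≡ 18 (mod 23), so λ ≡ 8.
  x = λ² - 4 - 13 = 64 - 17 ≡ 1; y = λ·(4 - 1) - 17 ≡ 7. → (1, 7)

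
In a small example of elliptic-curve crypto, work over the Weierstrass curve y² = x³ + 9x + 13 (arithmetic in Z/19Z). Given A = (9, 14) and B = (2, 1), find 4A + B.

(10, 1)

First 4A:
Repeated addition: build up to 4A.
2A: tangent at (9, 14): λ = (3·9² + 9)/(2·14) ≡ 5/9. 9⁻¹ ≡ 17 (mod 19) since 9·17 = 153 ≡ 1, so λ ≡ 5·17 ≡ 9.
  x = λ² - 9 - 9 = 81 - 18 ≡ 6; y = λ·(9 - 6) - 14 ≡ 13. → (6, 13)
3A: (6, 13) + (9, 14). λ = (14 - 13)/(9 - 6) ≡ 1/3 mod 19. 3⁻¹ ≡ 13 (mod 19), so λ ≡ 13.
  x = λ² - 6 - 9 = 169 - 15 ≡ 2; y = λ·(6 - 2) - 13 ≡ 1. → (2, 1)
4A: (2, 1) + (9, 14). λ = (14 - 1)/(9 - 2) ≡ 13/7 mod 19. 7⁻¹ ≡ 11 (mod 19), so λ ≡ 10.
  x = λ² - 2 - 9 = 100 - 11 ≡ 13; y = λ·(2 - 13) - 1 ≡ 3. → (13, 3)
4A = (13, 3).
Finally 4A + B:
(13, 3) + (2, 1). λ = (1 - 3)/(2 - 13) ≡ 17/8 mod 19. 8⁻¹ ≡ 12 (mod 19), so λ ≡ 14.
  x = λ² - 13 - 2 = 196 - 15 ≡ 10; y = λ·(13 - 10) - 3 ≡ 1. → (10, 1)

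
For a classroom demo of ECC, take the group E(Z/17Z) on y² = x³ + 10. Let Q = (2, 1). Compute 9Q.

(14, 0)

Double-and-add on 9 = (1001)₂. Start with Q = (2, 1) for the leading 1-bit.
double: tangent at (2, 1): λ = (3·2² + 0)/(2·1) ≡ 12/2. 2⁻¹ ≡ 9 (mod 17) since 2·9 = 18 ≡ 1, so λ ≡ 12·9 ≡ 6.
  x = λ² - 2 - 2 = 36 - 4 ≡ 15; y = λ·(2 - 15) - 1 ≡ 6. → (15, 6)
double: tangent at (15, 6): λ = (3·15² + 0)/(2·6) ≡ 12/12. 12⁻¹ ≡ 10 (mod 17) since 12·10 = 120 ≡ 1, so λ ≡ 12·10 ≡ 1.
  x = λ² - 15 - 15 = 1 - 30 ≡ 5; y = λ·(15 - 5) - 6 ≡ 4. → (5, 4)
double: tangent at (5, 4): λ = (3·5² + 0)/(2·4) ≡ 7/8. 8⁻¹ ≡ 15 (mod 17), so λ ≡ 7·15 ≡ 3.
  x = λ² - 5 - 5 = 9 - 10 ≡ 16; y = λ·(5 - 16) - 4 ≡ 14. → (16, 14)
add Q: (16, 14) + (2, 1). λ = (1 - 14)/(2 - 16) ≡ 4/3 mod 17. 3⁻¹ ≡ 6 (mod 17) since 3·6 = 18 ≡ 1, so λ ≡ 7.
  x = λ² - 16 - 2 = 49 - 18 ≡ 14; y = λ·(16 - 14) - 14 ≡ 0. → (14, 0)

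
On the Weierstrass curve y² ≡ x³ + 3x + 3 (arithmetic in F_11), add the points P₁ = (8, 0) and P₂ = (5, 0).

(8, 0) + (5, 0). λ = (0 - 0)/(5 - 8) ≡ 0/8 mod 11. 8⁻¹ ≡ 7 (mod 11), so λ ≡ 0.
  x = λ² - 8 - 5 = 0 - 13 ≡ 9; y = λ·(8 - 9) - 0 ≡ 0. → (9, 0)

(9, 0)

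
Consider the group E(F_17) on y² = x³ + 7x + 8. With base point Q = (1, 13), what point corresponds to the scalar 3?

(8, 10)

Repeated addition: build up to 3Q.
2Q: tangent at (1, 13): λ = (3·1² + 7)/(2·13) ≡ 10/9. 9⁻¹ ≡ 2 (mod 17) since 9·2 = 18 ≡ 1, so λ ≡ 10·2 ≡ 3.
  x = λ² - 1 - 1 = 9 - 2 ≡ 7; y = λ·(1 - 7) - 13 ≡ 3. → (7, 3)
3Q: (7, 3) + (1, 13). λ = (13 - 3)/(1 - 7) ≡ 10/11 mod 17. 11⁻¹ ≡ 14 (mod 17), so λ ≡ 4.
  x = λ² - 7 - 1 = 16 - 8 ≡ 8; y = λ·(7 - 8) - 3 ≡ 10. → (8, 10)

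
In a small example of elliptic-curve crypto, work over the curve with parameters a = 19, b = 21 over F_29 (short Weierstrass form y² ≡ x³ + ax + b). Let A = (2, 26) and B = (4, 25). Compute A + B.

(16, 10)

(2, 26) + (4, 25). λ = (25 - 26)/(4 - 2) ≡ 28/2 mod 29. 2⁻¹ ≡ 15 (mod 29) since 2·15 = 30 ≡ 1, so λ ≡ 14.
  x = λ² - 2 - 4 = 196 - 6 ≡ 16; y = λ·(2 - 16) - 26 ≡ 10. → (16, 10)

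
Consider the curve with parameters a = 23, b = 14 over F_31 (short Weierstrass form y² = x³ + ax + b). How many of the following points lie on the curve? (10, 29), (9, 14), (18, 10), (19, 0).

1

(10, 29): 29² ≡ 4, rhs ≡ 4 → on.
(9, 14): 14² ≡ 10, rhs ≡ 20 → off.
(18, 10): 10² ≡ 7, rhs ≡ 29 → off.
(19, 0): 0² ≡ 0, rhs ≡ 25 → off.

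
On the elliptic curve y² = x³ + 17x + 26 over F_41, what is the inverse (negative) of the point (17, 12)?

(17, 29)

-(17, 12) = (17, -12 mod 41) = (17, 29).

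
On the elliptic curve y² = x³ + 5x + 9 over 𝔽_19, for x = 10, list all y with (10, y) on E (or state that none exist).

none

x³ + 5x + 9 = 1059 ≡ 14 (mod 19).
14 is a non-residue mod 19; no y exists.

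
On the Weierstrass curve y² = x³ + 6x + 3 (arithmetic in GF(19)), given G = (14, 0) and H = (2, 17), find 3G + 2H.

(12, 6)

First 3G:
Repeated addition: build up to 3G.
2G: (14, 0) + (14, 0): same x and y₁ ≡ -y₂, so the sum is ∞.
3G: ∞ + (14, 0) = (14, 0) (identity).
3G = (14, 0).
Next 2H:
Repeated addition: build up to 2H.
2H: tangent at (2, 17): λ = (3·2² + 6)/(2·17) ≡ 18/15. 15⁻¹ ≡ 14 (mod 19), so λ ≡ 18·14 ≡ 5.
  x = λ² - 2 - 2 = 25 - 4 ≡ 2; y = λ·(2 - 2) - 17 ≡ 2. → (2, 2)
2H = (2, 2).
Finally 3G + 2H:
(14, 0) + (2, 2). λ = (2 - 0)/(2 - 14) ≡ 2/7 mod 19. 7⁻¹ ≡ 11 (mod 19) since 7·11 = 77 ≡ 1, so λ ≡ 3.
  x = λ² - 14 - 2 = 9 - 16 ≡ 12; y = λ·(14 - 12) - 0 ≡ 6. → (12, 6)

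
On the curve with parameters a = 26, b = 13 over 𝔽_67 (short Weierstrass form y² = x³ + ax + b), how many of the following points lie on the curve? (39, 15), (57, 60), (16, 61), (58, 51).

(39, 15): 15² ≡ 24, rhs ≡ 46 → off.
(57, 60): 60² ≡ 49, rhs ≡ 26 → off.
(16, 61): 61² ≡ 36, rhs ≡ 36 → on.
(58, 51): 51² ≡ 55, rhs ≡ 55 → on.

2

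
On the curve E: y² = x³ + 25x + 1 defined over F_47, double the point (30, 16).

(1, 11)

tangent at (30, 16): λ = (3·30² + 25)/(2·16) ≡ 46/32. 32⁻¹ ≡ 25 (mod 47), so λ ≡ 46·25 ≡ 22.
  x = λ² - 30 - 30 = 484 - 60 ≡ 1; y = λ·(30 - 1) - 16 ≡ 11. → (1, 11)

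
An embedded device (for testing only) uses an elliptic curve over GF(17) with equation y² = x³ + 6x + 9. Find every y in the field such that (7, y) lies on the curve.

none

x³ + 6x + 9 = 394 ≡ 3 (mod 17).
3 is a non-residue mod 17; no y exists.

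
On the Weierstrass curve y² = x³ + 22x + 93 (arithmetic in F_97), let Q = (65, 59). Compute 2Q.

tangent at (65, 59): λ = (3·65² + 22)/(2·59) ≡ 87/21. 21⁻¹ ≡ 37 (mod 97), so λ ≡ 87·37 ≡ 18.
  x = λ² - 65 - 65 = 324 - 130 ≡ 0; y = λ·(65 - 0) - 59 ≡ 44. → (0, 44)

(0, 44)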